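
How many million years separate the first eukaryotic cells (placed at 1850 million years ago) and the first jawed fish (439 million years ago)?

1411 million years

1850 − 439 = 1411 million years.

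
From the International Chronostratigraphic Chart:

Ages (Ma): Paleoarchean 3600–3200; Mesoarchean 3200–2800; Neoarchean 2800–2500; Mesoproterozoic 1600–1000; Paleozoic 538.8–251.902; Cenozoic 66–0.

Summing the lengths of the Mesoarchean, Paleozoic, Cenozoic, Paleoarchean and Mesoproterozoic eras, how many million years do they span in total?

1752.898 million years

Each duration: Mesoarchean = 400; Paleozoic = 286.898; Cenozoic = 66; Paleoarchean = 400; Mesoproterozoic = 600.
Sum: 400 + 286.898 + 66 + 400 + 600 = 1752.898 Myr.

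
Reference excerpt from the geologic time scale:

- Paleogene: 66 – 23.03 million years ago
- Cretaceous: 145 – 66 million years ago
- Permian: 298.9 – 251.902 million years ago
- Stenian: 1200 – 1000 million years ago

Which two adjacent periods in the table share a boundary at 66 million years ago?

Cretaceous and Paleogene

The Cretaceous ends at 66 million years ago and the Paleogene begins at 66 million years ago, so they share that boundary.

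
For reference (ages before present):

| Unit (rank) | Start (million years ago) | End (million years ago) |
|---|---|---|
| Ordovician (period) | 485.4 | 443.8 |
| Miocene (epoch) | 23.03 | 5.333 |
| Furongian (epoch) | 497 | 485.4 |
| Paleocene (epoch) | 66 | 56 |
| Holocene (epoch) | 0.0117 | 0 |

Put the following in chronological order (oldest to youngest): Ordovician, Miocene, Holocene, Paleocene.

The oldest of these is Ordovician (starts 485.4 Ma) and the youngest is Holocene (ends 0 Ma).
In between, by decreasing start age: Paleocene (66), Miocene (23.03).

Ordovician → Paleocene → Miocene → Holocene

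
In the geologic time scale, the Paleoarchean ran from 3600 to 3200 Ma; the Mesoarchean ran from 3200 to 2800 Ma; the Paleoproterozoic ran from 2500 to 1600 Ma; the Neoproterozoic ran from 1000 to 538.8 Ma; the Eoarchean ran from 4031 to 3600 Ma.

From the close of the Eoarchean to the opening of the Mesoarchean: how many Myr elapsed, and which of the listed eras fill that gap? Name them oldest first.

The Eoarchean closes at 3600 Ma and the Mesoarchean opens at 3200 Ma, so the interval is 3600 − 3200 = 400 Myr.
An era fits inside if it starts at or after 3600 Ma and ends at or before 3200 Ma; oldest first that gives Paleoarchean.

400 million years; Paleoarchean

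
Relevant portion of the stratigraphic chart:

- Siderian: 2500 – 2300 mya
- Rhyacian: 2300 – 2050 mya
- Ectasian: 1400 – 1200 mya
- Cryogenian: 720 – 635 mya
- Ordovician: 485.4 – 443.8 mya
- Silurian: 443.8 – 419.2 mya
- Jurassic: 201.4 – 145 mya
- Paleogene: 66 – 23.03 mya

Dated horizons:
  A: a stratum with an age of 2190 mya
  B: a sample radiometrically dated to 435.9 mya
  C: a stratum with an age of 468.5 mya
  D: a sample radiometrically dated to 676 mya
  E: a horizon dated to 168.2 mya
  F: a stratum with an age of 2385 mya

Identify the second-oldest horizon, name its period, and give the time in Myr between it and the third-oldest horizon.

Larger Ma means older, so oldest first: F 2385 > A 2190 > D 676 > C 468.5 > B 435.9 > E 168.2.
Counting 2 along gives A (2190 Ma); the excerpt puts that inside the Rhyacian, 2300–2050 Ma.
Next in line is D (676 Ma), and 2190 − 676 = 1514 Myr.

A, in the Rhyacian; 1514 million years to D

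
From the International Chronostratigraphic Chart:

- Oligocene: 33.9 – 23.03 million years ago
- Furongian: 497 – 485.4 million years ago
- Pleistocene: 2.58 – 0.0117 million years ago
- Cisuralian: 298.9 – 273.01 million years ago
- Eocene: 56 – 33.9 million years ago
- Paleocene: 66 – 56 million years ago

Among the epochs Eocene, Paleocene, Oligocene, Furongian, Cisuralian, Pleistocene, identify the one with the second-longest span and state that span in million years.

Start − end for each: Eocene 56 − 33.9 = 22.1; Paleocene 66 − 56 = 10; Oligocene 33.9 − 23.03 = 10.87; Furongian 497 − 485.4 = 11.6; Cisuralian 298.9 − 273.01 = 25.89; Pleistocene 2.58 − 0.0117 = 2.5683.
Ranking these from longest: Cisuralian > Eocene > Furongian > Oligocene > Paleocene > Pleistocene.
Position 2 in that ranking is Eocene, which lasted 22.1 Myr.

Eocene, 22.1 million years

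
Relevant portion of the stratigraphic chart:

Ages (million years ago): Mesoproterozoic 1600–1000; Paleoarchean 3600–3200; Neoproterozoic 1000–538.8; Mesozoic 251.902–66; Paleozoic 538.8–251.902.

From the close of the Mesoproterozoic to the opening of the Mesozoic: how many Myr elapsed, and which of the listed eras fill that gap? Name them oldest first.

End of Mesoproterozoic = 1000 Ma; start of Mesozoic = 251.902 Ma.
Gap = 1000 − 251.902 = 748.098 Myr.
Eras wholly inside 1000–251.902 Ma: Neoproterozoic (1000–538.8), Paleozoic (538.8–251.902).

748.098 million years; Neoproterozoic, Paleozoic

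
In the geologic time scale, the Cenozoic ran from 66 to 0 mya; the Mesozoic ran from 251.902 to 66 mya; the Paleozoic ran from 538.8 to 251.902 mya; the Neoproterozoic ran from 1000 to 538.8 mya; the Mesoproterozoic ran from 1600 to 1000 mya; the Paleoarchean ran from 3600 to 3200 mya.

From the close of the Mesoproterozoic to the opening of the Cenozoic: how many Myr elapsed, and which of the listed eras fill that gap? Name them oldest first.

934 million years; Neoproterozoic, Paleozoic, Mesozoic

End of Mesoproterozoic = 1000 Ma; start of Cenozoic = 66 Ma.
Gap = 1000 − 66 = 934 Myr.
Eras wholly inside 1000–66 Ma: Neoproterozoic (1000–538.8), Paleozoic (538.8–251.902), Mesozoic (251.902–66).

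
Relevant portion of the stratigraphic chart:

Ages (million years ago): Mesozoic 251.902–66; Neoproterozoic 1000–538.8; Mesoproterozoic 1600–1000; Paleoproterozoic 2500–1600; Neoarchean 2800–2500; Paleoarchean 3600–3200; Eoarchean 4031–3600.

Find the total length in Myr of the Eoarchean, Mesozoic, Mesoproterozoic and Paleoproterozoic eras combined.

Duration is start − end for each: (4031 − 3600) + (251.902 − 66) + (1600 − 1000) + (2500 − 1600).
That is 431 + 185.902 + 600 + 900, which totals 2116.902 million years.

2116.902 million years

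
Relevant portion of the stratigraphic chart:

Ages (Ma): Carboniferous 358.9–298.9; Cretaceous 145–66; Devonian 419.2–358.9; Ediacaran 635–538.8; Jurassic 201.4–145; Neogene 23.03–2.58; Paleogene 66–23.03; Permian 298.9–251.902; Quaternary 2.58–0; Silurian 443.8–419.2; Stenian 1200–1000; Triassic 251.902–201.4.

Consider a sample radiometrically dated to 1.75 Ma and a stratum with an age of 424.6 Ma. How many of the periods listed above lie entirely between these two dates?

8

The older date is 424.6 Ma and the younger is 1.75 Ma.
Periods with start < 424.6 and end > 1.75 Ma: Devonian (419.2–358.9), Carboniferous (358.9–298.9), Permian (298.9–251.902), Triassic (251.902–201.4), Jurassic (201.4–145), Cretaceous (145–66), Paleogene (66–23.03), Neogene (23.03–2.58).
That is 8 complete periods.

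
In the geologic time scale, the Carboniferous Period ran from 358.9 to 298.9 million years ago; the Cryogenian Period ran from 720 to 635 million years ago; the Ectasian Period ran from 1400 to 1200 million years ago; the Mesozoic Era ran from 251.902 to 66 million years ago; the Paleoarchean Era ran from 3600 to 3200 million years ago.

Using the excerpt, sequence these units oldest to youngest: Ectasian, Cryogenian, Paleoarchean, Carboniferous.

Paleoarchean, Ectasian, Cryogenian, Carboniferous

Read off each span (Ma): Ectasian 1400–1200; Cryogenian 720–635; Paleoarchean 3600–3200; Carboniferous 358.9–298.9.
Larger Ma is older, so oldest→youngest is Paleoarchean, Ectasian, Cryogenian, Carboniferous.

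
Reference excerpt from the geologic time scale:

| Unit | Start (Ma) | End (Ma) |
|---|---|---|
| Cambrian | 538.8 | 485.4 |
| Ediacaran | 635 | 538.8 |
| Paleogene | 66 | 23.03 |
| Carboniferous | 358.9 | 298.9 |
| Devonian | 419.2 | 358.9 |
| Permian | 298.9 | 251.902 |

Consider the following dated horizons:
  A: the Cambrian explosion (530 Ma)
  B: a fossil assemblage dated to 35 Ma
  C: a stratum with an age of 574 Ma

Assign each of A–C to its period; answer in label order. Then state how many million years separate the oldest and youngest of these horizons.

Match each age against the start–end ranges in the excerpt: A = 530 Ma → Cambrian (538.8–485.4); B = 35 Ma → Paleogene (66–23.03); C = 574 Ma → Ediacaran (635–538.8).
The largest age is 574 Ma and the smallest is 35 Ma; their difference is 539 Myr.

A — Cambrian; B — Paleogene; C — Ediacaran; span 539 million years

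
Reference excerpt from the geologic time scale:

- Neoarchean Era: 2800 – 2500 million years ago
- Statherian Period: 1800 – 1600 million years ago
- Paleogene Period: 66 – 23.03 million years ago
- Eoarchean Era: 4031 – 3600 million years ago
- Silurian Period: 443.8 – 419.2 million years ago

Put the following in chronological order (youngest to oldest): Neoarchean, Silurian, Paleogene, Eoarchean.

Paleogene, Silurian, Neoarchean, Eoarchean

The oldest of these is Eoarchean (starts 4031 Ma) and the youngest is Paleogene (ends 23.03 Ma).
In between, by decreasing start age: Neoarchean (2800), Silurian (443.8).
Listing youngest first means reversing that sequence.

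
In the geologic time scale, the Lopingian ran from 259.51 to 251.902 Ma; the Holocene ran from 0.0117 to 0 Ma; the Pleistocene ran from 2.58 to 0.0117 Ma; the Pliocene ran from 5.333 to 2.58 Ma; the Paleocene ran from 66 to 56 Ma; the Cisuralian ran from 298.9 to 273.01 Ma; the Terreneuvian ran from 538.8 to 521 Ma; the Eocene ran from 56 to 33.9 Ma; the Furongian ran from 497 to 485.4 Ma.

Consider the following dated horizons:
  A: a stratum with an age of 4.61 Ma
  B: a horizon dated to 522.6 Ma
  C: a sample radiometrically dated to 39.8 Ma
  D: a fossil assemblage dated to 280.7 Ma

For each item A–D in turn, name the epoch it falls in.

A: 4.61 Ma lies in 5.333–2.58 Ma, so Pliocene.
B: 522.6 Ma lies in 538.8–521 Ma, so Terreneuvian.
C: 39.8 Ma lies in 56–33.9 Ma, so Eocene.
D: 280.7 Ma lies in 298.9–273.01 Ma, so Cisuralian.

A — Pliocene; B — Terreneuvian; C — Eocene; D — Cisuralian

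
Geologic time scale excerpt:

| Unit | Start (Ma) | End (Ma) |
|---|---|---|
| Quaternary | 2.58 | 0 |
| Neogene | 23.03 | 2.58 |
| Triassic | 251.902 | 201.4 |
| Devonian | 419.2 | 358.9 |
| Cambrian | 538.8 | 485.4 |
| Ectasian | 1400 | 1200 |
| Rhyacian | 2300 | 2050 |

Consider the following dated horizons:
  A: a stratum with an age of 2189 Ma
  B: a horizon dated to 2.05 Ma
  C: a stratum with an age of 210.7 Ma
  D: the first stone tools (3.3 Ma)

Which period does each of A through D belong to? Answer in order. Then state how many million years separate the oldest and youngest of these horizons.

A — Rhyacian; B — Quaternary; C — Triassic; D — Neogene; span 2186.95 million years

Match each age against the start–end ranges in the excerpt: A = 2189 Ma → Rhyacian (2300–2050); B = 2.05 Ma → Quaternary (2.58–0); C = 210.7 Ma → Triassic (251.902–201.4); D = 3.3 Ma → Neogene (23.03–2.58).
The largest age is 2189 Ma and the smallest is 2.05 Ma; their difference is 2186.95 Myr.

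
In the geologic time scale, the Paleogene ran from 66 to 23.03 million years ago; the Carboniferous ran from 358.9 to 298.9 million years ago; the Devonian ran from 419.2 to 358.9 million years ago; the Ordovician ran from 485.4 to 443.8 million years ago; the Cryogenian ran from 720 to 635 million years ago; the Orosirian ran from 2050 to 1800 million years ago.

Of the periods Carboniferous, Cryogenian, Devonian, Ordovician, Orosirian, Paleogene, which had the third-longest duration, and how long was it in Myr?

Durations: Carboniferous 60; Cryogenian 85; Devonian 60.3; Ordovician 41.6; Orosirian 250; Paleogene 42.97 Myr.
Sorted longest-first: Orosirian (250), Cryogenian (85), Devonian (60.3), Carboniferous (60), Paleogene (42.97), Ordovician (41.6).
The third longest is Devonian at 60.3 Myr.

Devonian, 60.3 million years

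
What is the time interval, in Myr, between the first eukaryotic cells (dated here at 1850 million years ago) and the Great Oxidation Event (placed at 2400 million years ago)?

2400 − 1850 = 550 million years.

550 million years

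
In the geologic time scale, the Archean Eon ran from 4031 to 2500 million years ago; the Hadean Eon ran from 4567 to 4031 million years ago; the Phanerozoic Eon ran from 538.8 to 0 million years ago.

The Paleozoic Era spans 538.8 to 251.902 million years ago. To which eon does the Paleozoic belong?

The Paleozoic (538.8–251.902 Ma) lies entirely within 538.8–0 Ma, the Phanerozoic Eon.

Phanerozoic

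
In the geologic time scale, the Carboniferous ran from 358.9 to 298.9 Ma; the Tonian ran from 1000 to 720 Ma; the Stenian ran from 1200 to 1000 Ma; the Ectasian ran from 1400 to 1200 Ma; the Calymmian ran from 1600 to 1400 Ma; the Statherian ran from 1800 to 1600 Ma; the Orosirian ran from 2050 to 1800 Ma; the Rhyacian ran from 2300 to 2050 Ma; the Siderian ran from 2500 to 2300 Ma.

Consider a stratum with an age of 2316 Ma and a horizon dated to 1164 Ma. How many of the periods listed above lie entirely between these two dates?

5

The older date is 2316 Ma and the younger is 1164 Ma.
Periods with start < 2316 and end > 1164 Ma: Rhyacian (2300–2050), Orosirian (2050–1800), Statherian (1800–1600), Calymmian (1600–1400), Ectasian (1400–1200).
That is 5 complete periods.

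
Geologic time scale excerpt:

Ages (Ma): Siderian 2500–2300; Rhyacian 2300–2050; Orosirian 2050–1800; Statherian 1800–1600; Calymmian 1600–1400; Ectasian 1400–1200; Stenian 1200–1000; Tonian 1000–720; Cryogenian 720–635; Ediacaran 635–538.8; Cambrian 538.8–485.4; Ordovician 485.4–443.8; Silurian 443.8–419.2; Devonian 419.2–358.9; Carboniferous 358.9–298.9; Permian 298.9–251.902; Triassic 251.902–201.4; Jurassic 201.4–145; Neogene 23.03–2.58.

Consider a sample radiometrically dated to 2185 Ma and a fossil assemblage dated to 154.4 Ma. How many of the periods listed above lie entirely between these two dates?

2185 Ma sits inside the Rhyacian (2300–2050) and 154.4 Ma inside the Jurassic (201.4–145); neither of those is wholly between the two dates.
The listed periods lying completely between them are Orosirian, Statherian, Calymmian, Ectasian, Stenian, Tonian, Cryogenian, Ediacaran, Cambrian, Ordovician, Silurian, Devonian, Carboniferous, Permian, Triassic — 15 in all.

15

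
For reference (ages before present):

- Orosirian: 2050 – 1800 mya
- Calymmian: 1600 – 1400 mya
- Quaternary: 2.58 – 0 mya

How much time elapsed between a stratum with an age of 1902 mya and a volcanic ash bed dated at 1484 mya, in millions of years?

418 million years

1902 − 1484 = 418 million years.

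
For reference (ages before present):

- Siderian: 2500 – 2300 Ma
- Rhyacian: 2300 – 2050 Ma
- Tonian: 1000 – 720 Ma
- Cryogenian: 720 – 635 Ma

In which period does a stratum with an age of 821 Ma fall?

821 Ma lies between 1000 and 720 Ma, so it falls in the Tonian.

Tonian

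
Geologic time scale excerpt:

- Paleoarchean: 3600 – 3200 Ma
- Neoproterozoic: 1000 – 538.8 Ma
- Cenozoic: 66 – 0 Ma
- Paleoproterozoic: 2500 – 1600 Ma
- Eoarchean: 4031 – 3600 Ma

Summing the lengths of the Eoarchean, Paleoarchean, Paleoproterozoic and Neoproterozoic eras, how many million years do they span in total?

2192.2 million years

Each duration: Eoarchean = 431; Paleoarchean = 400; Paleoproterozoic = 900; Neoproterozoic = 461.2.
Sum: 431 + 400 + 900 + 461.2 = 2192.2 Myr.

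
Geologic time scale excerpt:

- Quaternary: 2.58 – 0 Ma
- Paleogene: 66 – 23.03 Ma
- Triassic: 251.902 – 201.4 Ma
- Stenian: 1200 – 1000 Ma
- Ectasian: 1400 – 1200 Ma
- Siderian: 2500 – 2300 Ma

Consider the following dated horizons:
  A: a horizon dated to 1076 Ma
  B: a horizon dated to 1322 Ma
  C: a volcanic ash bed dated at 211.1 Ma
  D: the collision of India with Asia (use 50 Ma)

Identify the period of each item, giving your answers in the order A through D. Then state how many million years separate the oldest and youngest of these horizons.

A — Stenian; B — Ectasian; C — Triassic; D — Paleogene; span 1272 million years

Match each age against the start–end ranges in the excerpt: A = 1076 Ma → Stenian (1200–1000); B = 1322 Ma → Ectasian (1400–1200); C = 211.1 Ma → Triassic (251.902–201.4); D = 50 Ma → Paleogene (66–23.03).
The largest age is 1322 Ma and the smallest is 50 Ma; their difference is 1272 Myr.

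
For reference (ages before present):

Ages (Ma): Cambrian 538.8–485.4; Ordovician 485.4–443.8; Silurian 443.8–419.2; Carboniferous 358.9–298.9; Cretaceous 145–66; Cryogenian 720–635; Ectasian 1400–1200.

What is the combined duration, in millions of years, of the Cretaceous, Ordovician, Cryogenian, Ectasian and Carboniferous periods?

Each duration: Cretaceous = 79; Ordovician = 41.6; Cryogenian = 85; Ectasian = 200; Carboniferous = 60.
Sum: 79 + 41.6 + 85 + 200 + 60 = 465.6 Myr.

465.6 million years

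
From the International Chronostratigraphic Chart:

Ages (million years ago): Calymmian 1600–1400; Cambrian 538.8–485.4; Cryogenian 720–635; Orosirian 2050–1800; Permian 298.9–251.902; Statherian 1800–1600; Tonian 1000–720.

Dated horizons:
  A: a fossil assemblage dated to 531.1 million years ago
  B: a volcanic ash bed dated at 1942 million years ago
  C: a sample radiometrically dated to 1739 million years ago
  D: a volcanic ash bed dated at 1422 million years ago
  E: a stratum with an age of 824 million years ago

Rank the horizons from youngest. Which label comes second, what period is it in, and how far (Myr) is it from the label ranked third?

E, in the Tonian; 598 million years to D

Sorted youngest-first by Ma: A (531.1), E (824), D (1422), C (1739), B (1942).
The second youngest is E at 824 Ma, which lies in 1000–720 Ma: the Tonian.
The third youngest is D at 1422 Ma; separation = |824 − 1422| = 598 Myr.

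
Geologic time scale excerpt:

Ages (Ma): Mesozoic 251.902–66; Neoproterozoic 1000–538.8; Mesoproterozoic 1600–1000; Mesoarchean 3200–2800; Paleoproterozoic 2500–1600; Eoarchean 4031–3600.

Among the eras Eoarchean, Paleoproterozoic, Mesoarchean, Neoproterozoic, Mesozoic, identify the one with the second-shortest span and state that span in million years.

Mesoarchean, 400 million years

Start − end for each: Eoarchean 4031 − 3600 = 431; Paleoproterozoic 2500 − 1600 = 900; Mesoarchean 3200 − 2800 = 400; Neoproterozoic 1000 − 538.8 = 461.2; Mesozoic 251.902 − 66 = 185.902.
Ranking these from shortest: Mesozoic < Mesoarchean < Eoarchean < Neoproterozoic < Paleoproterozoic.
Position 2 in that ranking is Mesoarchean, which lasted 400 Myr.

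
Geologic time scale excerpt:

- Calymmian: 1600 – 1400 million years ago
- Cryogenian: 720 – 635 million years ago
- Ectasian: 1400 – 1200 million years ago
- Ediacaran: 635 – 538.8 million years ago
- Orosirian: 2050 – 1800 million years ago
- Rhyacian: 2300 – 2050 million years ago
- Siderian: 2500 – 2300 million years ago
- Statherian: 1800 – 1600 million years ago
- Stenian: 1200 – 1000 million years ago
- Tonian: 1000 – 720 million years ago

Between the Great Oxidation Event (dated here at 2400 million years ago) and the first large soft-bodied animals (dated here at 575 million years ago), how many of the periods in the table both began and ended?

2400 Ma sits inside the Siderian (2500–2300) and 575 Ma inside the Ediacaran (635–538.8); neither of those is wholly between the two dates.
The listed periods lying completely between them are Rhyacian, Orosirian, Statherian, Calymmian, Ectasian, Stenian, Tonian, Cryogenian — 8 in all.

8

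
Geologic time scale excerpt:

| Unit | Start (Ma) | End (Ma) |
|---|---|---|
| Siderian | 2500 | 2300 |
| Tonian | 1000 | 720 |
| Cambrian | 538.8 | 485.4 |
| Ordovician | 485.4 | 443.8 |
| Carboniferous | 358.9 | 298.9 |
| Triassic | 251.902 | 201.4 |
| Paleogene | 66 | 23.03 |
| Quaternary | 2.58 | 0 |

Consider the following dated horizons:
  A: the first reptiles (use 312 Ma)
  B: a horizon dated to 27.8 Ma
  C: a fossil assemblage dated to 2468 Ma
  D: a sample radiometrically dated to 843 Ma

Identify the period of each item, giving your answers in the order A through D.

A — Carboniferous; B — Paleogene; C — Siderian; D — Tonian

Match each age against the start–end ranges in the excerpt: A = 312 Ma → Carboniferous (358.9–298.9); B = 27.8 Ma → Paleogene (66–23.03); C = 2468 Ma → Siderian (2500–2300); D = 843 Ma → Tonian (1000–720).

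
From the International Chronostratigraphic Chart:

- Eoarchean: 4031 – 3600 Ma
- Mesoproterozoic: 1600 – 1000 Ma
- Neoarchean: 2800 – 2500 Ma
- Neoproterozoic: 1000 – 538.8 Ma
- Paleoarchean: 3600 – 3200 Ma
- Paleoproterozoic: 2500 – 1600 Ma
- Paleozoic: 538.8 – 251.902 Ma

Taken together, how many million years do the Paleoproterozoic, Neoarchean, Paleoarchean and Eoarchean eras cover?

Duration is start − end for each: (2500 − 1600) + (2800 − 2500) + (3600 − 3200) + (4031 − 3600).
That is 900 + 300 + 400 + 431, which totals 2031 million years.

2031 million years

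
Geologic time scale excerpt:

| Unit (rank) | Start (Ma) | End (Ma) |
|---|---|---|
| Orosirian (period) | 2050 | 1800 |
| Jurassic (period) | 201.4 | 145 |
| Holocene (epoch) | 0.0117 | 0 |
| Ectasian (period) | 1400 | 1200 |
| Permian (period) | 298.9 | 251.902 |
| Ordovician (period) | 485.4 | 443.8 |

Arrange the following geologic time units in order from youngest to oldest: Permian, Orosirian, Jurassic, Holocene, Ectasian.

Read off each span (Ma): Permian 298.9–251.902; Orosirian 2050–1800; Jurassic 201.4–145; Holocene 0.0117–0; Ectasian 1400–1200.
Larger Ma is older, so oldest→youngest is Orosirian, Ectasian, Permian, Jurassic, Holocene; reverse it for youngest→oldest.

Holocene, then Jurassic, then Permian, then Ectasian, then Orosirian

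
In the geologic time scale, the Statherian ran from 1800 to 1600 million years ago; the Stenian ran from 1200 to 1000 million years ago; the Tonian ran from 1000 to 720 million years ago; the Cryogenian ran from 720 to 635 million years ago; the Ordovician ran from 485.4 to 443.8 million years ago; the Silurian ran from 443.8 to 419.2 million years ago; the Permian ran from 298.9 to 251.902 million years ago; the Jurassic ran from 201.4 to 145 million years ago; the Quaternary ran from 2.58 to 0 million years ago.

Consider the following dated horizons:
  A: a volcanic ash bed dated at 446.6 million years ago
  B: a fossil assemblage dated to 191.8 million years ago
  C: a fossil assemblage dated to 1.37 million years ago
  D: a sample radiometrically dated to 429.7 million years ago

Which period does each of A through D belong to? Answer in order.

A — Ordovician; B — Jurassic; C — Quaternary; D — Silurian

A: 446.6 Ma lies in 485.4–443.8 Ma, so Ordovician.
B: 191.8 Ma lies in 201.4–145 Ma, so Jurassic.
C: 1.37 Ma lies in 2.58–0 Ma, so Quaternary.
D: 429.7 Ma lies in 443.8–419.2 Ma, so Silurian.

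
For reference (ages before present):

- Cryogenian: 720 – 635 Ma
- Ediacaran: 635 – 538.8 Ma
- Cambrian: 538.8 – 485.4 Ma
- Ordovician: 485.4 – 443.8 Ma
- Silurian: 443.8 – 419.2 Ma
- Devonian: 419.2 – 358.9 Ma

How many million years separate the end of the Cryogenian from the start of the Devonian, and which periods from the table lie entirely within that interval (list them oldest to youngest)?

The Cryogenian closes at 635 Ma and the Devonian opens at 419.2 Ma, so the interval is 635 − 419.2 = 215.8 Myr.
A period fits inside if it starts at or after 635 Ma and ends at or before 419.2 Ma; oldest first that gives Ediacaran, Cambrian, Ordovician, Silurian.

215.8 million years; Ediacaran, Cambrian, Ordovician, Silurian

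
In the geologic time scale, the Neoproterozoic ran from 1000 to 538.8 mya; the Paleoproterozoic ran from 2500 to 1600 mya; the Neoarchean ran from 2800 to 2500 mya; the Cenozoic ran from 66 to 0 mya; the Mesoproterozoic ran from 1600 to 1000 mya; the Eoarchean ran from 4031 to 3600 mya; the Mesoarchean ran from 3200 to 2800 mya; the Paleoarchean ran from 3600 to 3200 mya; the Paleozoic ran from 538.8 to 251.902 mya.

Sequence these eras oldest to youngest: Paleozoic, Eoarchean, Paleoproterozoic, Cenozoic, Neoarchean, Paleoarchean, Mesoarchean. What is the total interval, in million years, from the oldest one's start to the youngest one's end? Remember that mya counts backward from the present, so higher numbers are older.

Eoarchean, Paleoarchean, Mesoarchean, Neoarchean, Paleoproterozoic, Paleozoic, Cenozoic; total span 4031 Myr

From the excerpt: Paleozoic 538.8–251.902; Eoarchean 4031–3600; Paleoproterozoic 2500–1600; Cenozoic 66–0; Neoarchean 2800–2500; Paleoarchean 3600–3200; Mesoarchean 3200–2800 (Ma).
Larger Ma is earlier, so the oldest is Eoarchean and the youngest is Cenozoic; oldest to youngest: Eoarchean, Paleoarchean, Mesoarchean, Neoarchean, Paleoproterozoic, Paleozoic, Cenozoic.
Oldest start 4031 minus youngest end 0 gives 4031 Myr overall.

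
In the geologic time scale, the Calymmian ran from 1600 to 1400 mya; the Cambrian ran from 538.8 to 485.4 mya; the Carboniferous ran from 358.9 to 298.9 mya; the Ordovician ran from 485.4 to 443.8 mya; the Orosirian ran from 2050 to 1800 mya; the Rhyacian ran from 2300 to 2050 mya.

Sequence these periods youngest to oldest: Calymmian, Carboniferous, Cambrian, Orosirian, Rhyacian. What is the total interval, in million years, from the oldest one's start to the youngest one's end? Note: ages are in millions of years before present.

Carboniferous, Cambrian, Calymmian, Orosirian, Rhyacian; total span 2001.1 Myr

From the excerpt: Calymmian 1600–1400; Carboniferous 358.9–298.9; Cambrian 538.8–485.4; Orosirian 2050–1800; Rhyacian 2300–2050 (Ma).
Larger Ma is earlier, so the oldest is Rhyacian and the youngest is Carboniferous; youngest to oldest: Carboniferous, Cambrian, Calymmian, Orosirian, Rhyacian.
Oldest start 2300 minus youngest end 298.9 gives 2001.1 Myr overall.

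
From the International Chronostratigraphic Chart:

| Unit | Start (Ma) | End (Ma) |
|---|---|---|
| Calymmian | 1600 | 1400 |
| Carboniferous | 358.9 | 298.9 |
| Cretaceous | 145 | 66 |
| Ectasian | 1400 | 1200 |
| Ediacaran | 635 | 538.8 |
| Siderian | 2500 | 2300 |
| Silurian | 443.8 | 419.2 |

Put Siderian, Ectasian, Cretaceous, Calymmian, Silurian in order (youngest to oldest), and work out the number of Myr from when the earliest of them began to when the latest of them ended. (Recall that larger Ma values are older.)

Cretaceous, Silurian, Ectasian, Calymmian, Siderian; total span 2434 Myr

From the excerpt: Siderian 2500–2300; Ectasian 1400–1200; Cretaceous 145–66; Calymmian 1600–1400; Silurian 443.8–419.2 (Ma).
Larger Ma is earlier, so the oldest is Siderian and the youngest is Cretaceous; youngest to oldest: Cretaceous, Silurian, Ectasian, Calymmian, Siderian.
Oldest start 2500 minus youngest end 66 gives 2434 Myr overall.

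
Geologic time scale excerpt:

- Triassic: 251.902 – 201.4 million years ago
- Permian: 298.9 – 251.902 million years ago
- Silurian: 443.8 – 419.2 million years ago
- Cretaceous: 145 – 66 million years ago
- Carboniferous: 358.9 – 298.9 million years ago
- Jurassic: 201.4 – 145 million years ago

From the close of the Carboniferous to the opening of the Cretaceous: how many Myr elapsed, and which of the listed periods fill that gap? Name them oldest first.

The Carboniferous closes at 298.9 Ma and the Cretaceous opens at 145 Ma, so the interval is 298.9 − 145 = 153.9 Myr.
A period fits inside if it starts at or after 298.9 Ma and ends at or before 145 Ma; oldest first that gives Permian, Triassic, Jurassic.

153.9 million years; Permian, Triassic, Jurassic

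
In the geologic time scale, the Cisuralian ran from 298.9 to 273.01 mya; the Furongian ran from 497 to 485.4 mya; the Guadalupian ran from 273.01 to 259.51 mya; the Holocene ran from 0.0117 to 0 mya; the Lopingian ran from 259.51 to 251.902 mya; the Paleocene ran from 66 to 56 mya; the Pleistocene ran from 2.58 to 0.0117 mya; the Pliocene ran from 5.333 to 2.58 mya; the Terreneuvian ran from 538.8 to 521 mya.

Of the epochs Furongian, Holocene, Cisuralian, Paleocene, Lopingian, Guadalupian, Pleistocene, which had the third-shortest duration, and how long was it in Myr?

Durations: Furongian 11.6; Holocene 0.0117; Cisuralian 25.89; Paleocene 10; Lopingian 7.608; Guadalupian 13.5; Pleistocene 2.5683 Myr.
Sorted shortest-first: Holocene (0.0117), Pleistocene (2.5683), Lopingian (7.608), Paleocene (10), Furongian (11.6), Guadalupian (13.5), Cisuralian (25.89).
The third shortest is Lopingian at 7.608 Myr.

Lopingian, 7.608 million years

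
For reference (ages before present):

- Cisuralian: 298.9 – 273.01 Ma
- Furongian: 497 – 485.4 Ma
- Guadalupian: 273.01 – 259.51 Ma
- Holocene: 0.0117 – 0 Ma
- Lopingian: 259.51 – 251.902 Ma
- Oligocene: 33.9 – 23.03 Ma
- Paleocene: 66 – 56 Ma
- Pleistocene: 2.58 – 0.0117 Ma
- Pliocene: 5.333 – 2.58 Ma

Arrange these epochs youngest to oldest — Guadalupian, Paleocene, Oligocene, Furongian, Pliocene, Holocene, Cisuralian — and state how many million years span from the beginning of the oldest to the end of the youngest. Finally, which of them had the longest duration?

Holocene → Pliocene → Oligocene → Paleocene → Guadalupian → Cisuralian → Furongian; total span 497 Myr; longest is Cisuralian

Start ages (Ma): Furongian 497, Cisuralian 298.9, Guadalupian 273.01, Paleocene 66, Oligocene 33.9, Pliocene 5.333, Holocene 0.0117.
Ordered youngest to oldest: Holocene, Pliocene, Oligocene, Paleocene, Guadalupian, Cisuralian, Furongian.
Span = 497 − 0 = 497 Myr.
Durations: Guadalupian 13.5, Cisuralian 25.89, Oligocene 10.87, Furongian 11.6, Paleocene 10, Pliocene 2.753, Holocene 0.0117 → longest is Cisuralian (25.89 Myr).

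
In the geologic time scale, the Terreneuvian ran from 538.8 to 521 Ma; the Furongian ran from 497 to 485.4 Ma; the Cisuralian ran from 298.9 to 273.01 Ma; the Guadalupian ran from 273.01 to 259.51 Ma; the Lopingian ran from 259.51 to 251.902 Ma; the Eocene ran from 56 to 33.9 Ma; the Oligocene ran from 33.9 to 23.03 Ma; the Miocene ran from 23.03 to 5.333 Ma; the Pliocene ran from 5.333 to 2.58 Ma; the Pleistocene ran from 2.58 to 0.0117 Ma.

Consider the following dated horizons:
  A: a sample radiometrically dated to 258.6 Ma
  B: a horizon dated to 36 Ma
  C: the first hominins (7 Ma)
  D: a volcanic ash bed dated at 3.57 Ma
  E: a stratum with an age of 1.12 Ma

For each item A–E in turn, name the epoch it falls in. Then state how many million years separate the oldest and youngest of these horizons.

A — Lopingian; B — Eocene; C — Miocene; D — Pliocene; E — Pleistocene; span 257.48 million years

Match each age against the start–end ranges in the excerpt: A = 258.6 Ma → Lopingian (259.51–251.902); B = 36 Ma → Eocene (56–33.9); C = 7 Ma → Miocene (23.03–5.333); D = 3.57 Ma → Pliocene (5.333–2.58); E = 1.12 Ma → Pleistocene (2.58–0.0117).
The largest age is 258.6 Ma and the smallest is 1.12 Ma; their difference is 257.48 Myr.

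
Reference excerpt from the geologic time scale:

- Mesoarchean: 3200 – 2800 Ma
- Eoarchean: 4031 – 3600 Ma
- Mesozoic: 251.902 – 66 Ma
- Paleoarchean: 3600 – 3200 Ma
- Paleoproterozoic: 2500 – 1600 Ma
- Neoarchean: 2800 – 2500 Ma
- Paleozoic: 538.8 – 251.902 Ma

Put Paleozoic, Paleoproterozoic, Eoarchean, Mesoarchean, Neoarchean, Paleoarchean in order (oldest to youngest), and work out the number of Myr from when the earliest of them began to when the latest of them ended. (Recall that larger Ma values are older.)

Eoarchean → Paleoarchean → Mesoarchean → Neoarchean → Paleoproterozoic → Paleozoic; total span 3779.098 Myr

Start ages (Ma): Eoarchean 4031, Paleoarchean 3600, Mesoarchean 3200, Neoarchean 2800, Paleoproterozoic 2500, Paleozoic 538.8.
Ordered oldest to youngest: Eoarchean, Paleoarchean, Mesoarchean, Neoarchean, Paleoproterozoic, Paleozoic.
Span = 4031 − 251.902 = 3779.098 Myr.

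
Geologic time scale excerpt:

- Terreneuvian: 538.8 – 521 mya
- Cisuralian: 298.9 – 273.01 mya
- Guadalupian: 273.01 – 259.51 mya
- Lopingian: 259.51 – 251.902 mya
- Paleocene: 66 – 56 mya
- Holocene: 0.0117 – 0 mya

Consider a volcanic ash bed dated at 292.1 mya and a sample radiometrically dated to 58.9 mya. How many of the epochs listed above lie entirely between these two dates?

2

292.1 Ma sits inside the Cisuralian (298.9–273.01) and 58.9 Ma inside the Paleocene (66–56); neither of those is wholly between the two dates.
The listed epochs lying completely between them are Guadalupian, Lopingian — 2 in all.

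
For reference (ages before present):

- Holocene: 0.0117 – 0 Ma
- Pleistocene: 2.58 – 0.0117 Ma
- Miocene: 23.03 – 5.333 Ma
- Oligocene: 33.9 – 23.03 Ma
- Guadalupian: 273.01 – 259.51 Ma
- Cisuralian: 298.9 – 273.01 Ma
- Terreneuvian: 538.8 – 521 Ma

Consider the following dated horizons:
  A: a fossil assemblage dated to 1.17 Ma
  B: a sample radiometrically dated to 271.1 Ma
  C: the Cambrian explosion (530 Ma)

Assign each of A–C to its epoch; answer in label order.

A — Pleistocene; B — Guadalupian; C — Terreneuvian

Match each age against the start–end ranges in the excerpt: A = 1.17 Ma → Pleistocene (2.58–0.0117); B = 271.1 Ma → Guadalupian (273.01–259.51); C = 530 Ma → Terreneuvian (538.8–521).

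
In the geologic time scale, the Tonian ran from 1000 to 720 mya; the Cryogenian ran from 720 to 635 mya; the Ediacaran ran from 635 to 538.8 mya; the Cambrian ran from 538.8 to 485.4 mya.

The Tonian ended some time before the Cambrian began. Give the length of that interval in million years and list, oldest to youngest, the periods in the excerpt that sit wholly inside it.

181.2 million years; Cryogenian, Ediacaran

The Tonian closes at 720 Ma and the Cambrian opens at 538.8 Ma, so the interval is 720 − 538.8 = 181.2 Myr.
A period fits inside if it starts at or after 720 Ma and ends at or before 538.8 Ma; oldest first that gives Cryogenian, Ediacaran.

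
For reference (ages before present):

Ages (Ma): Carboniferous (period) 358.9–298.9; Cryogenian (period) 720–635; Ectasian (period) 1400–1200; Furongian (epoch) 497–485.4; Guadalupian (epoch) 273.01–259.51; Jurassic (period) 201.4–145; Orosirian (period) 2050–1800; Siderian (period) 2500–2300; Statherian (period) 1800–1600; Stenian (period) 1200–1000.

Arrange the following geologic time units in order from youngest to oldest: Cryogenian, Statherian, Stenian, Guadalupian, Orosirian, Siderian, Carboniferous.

Read off each span (Ma): Cryogenian 720–635; Statherian 1800–1600; Stenian 1200–1000; Guadalupian 273.01–259.51; Orosirian 2050–1800; Siderian 2500–2300; Carboniferous 358.9–298.9.
Larger Ma is older, so oldest→youngest is Siderian, Orosirian, Statherian, Stenian, Cryogenian, Carboniferous, Guadalupian; reverse it for youngest→oldest.

Guadalupian, Carboniferous, Cryogenian, Stenian, Statherian, Orosirian, Siderian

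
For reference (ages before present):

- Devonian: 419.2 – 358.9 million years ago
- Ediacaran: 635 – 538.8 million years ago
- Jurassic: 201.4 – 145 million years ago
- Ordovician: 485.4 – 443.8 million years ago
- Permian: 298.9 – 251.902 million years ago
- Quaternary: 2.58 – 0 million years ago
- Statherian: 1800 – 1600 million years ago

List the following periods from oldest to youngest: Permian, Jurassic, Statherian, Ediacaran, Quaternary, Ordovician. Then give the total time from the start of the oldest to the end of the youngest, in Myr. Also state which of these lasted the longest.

Start ages (Ma): Statherian 1800, Ediacaran 635, Ordovician 485.4, Permian 298.9, Jurassic 201.4, Quaternary 2.58.
Ordered oldest to youngest: Statherian, Ediacaran, Ordovician, Permian, Jurassic, Quaternary.
Span = 1800 − 0 = 1800 Myr.
Durations: Ordovician 41.6, Quaternary 2.58, Statherian 200, Jurassic 56.4, Permian 46.998, Ediacaran 96.2 → longest is Statherian (200 Myr).

Statherian, Ediacaran, Ordovician, Permian, Jurassic, Quaternary; total span 1800 Myr; longest is Statherian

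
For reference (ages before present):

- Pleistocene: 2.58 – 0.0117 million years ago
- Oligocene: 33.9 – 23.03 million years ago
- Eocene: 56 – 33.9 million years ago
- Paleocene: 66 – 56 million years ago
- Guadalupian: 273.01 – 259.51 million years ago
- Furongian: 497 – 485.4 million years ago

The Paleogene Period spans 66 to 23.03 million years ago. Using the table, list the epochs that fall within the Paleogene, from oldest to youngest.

Paleocene, Eocene, Oligocene

Epochs with both bounds inside 66–23.03 Ma: Paleocene (66–56), Eocene (56–33.9), Oligocene (33.9–23.03).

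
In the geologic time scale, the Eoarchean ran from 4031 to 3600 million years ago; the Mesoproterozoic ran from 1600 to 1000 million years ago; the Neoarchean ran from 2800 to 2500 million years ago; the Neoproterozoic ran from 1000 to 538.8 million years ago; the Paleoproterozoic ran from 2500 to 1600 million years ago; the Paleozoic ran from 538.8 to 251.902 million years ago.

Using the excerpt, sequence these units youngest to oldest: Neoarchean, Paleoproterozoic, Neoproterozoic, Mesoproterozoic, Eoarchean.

Read off each span (Ma): Neoarchean 2800–2500; Paleoproterozoic 2500–1600; Neoproterozoic 1000–538.8; Mesoproterozoic 1600–1000; Eoarchean 4031–3600.
Larger Ma is older, so oldest→youngest is Eoarchean, Neoarchean, Paleoproterozoic, Mesoproterozoic, Neoproterozoic; reverse it for youngest→oldest.

Neoproterozoic → Mesoproterozoic → Paleoproterozoic → Neoarchean → Eoarchean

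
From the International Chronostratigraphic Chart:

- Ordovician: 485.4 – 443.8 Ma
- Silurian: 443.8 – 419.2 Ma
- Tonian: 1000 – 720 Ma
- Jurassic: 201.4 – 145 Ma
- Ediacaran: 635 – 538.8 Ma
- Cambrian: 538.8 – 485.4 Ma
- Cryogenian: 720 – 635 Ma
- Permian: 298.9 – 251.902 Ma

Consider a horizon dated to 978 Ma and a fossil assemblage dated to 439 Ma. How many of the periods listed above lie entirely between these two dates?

4

978 Ma sits inside the Tonian (1000–720) and 439 Ma inside the Silurian (443.8–419.2); neither of those is wholly between the two dates.
The listed periods lying completely between them are Cryogenian, Ediacaran, Cambrian, Ordovician — 4 in all.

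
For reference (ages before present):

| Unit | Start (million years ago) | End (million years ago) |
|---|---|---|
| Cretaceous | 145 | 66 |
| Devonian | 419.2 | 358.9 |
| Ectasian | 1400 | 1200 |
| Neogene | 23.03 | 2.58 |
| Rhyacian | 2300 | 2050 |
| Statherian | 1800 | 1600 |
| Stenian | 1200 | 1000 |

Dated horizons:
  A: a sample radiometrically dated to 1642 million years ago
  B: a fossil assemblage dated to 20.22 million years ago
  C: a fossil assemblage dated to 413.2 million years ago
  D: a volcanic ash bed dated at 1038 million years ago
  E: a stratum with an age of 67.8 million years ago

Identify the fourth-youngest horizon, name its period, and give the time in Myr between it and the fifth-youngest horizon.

Smaller Ma means younger, so youngest first: B 20.22 < E 67.8 < C 413.2 < D 1038 < A 1642.
Counting 4 along gives D (1038 Ma); the excerpt puts that inside the Stenian, 1200–1000 Ma.
Next in line is A (1642 Ma), and 1642 − 1038 = 604 Myr.

D, in the Stenian; 604 million years to A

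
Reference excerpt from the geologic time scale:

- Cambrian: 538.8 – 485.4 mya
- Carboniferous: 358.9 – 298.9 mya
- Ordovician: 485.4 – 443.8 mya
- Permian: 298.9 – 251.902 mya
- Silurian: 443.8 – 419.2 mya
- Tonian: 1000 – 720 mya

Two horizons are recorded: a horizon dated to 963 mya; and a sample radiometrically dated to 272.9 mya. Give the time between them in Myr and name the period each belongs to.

690.1 million years apart; the first in the Tonian, the second in the Permian

Elapsed time: 963 − 272.9 = 690.1 Myr.
963 Ma lies within 1000–720 Ma: Tonian.
272.9 Ma lies within 298.9–251.902 Ma: Permian.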